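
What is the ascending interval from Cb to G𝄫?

The letter names run C→G, a span of 4 letter steps, so the interval is some kind of fifth.
Cb to Gbb is 6 semitones. A perfect fifth is 7, so 6 makes it diminished.

diminished fifth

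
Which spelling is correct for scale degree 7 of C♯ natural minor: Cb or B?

Each scale degree takes a distinct letter name. Degree 7 of a scale on C must use the letter B.
B and Cb are enharmonically the same pitch, but only B uses the letter B, so it is the correct spelling here.

B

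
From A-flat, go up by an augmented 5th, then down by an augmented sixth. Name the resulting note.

Gb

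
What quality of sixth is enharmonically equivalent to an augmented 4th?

An augmented fourth spans 6 semitones.
A sixth spanning 6 semitones is doubly diminished (the major sixth is 9).

doubly diminished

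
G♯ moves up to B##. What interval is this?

augmented third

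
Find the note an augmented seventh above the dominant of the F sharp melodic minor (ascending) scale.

B##

The dominant of F# melodic minor (ascending) is C#.
An augmented seventh (12 semitones) above C# lands on the letter B, giving B##.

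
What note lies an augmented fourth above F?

A fourth above F lands on the letter B.
An augmented fourth spans 6 semitones, so F moves to pitch class 11. On the letter B that is B.

B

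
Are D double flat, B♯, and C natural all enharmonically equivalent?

Yes

Dbb is pitch class 0; B# is pitch class 0; C is pitch class 0.
All spellings map to pitch class 0, so they are enharmonically equivalent.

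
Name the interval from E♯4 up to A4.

diminished fourth

The letter names run E→A, a span of 3 letter steps, so the interval is some kind of fourth.
E# to A is 4 semitones. A perfect fourth is 5, so 4 makes it diminished.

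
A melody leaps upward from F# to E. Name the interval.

minor seventh

Counting letters F–G–A–B–C–D–E gives a seventh.
F#→E = 10 semitones, 1 narrower than the major seventh (11), so minor.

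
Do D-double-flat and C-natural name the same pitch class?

Yes

Dbb is pitch class 0; C is pitch class 0.
All spellings map to pitch class 0, so they are enharmonically equivalent.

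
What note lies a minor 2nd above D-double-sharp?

D up a major second is E, so the target letter is E.
From D##, a minor second is 1 semitone up: E#.

E#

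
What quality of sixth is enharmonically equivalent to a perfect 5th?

diminished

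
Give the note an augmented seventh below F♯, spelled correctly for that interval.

A seventh below F lands on the letter G.
An augmented seventh spans 12 semitones, so F# moves to pitch class 6. On the letter G that is Gb.

Gb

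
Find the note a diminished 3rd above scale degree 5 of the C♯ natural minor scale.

Bb

Scale degree 5 of C# natural minor is G#.
A diminished third (2 semitones) above G# lands on the letter B, giving Bb.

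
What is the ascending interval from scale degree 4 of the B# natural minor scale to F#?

minor second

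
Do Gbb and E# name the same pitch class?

Gbb = pitch class 5 and E# = pitch class 5 — the same pitch class, so they are enharmonic equivalents.

Yes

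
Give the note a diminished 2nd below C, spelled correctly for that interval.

C down a major second is Bb, so the target letter is B.
From C, a diminished second is 0 semitones down: B#.

B#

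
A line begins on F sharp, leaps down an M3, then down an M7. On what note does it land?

Eb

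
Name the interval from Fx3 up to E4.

The letter names run F→E, a span of 6 letter steps, so the interval is some kind of seventh.
F## to E is 9 semitones. A major seventh is 11, so 9 makes it diminished.

diminished seventh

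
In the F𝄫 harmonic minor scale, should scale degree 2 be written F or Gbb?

Gbb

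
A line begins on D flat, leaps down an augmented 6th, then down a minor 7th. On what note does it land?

An augmented sixth down from Db is Fbb (letter F, 10 semitones down).
A minor seventh down from Fbb is Gbb (letter G, 10 semitones down).

Gbb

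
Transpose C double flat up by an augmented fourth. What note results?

Fb

A fourth above C lands on the letter F.
An augmented fourth spans 6 semitones, so Cbb moves to pitch class 4. On the letter F that is Fb.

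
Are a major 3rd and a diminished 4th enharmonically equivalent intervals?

Yes

A major third spans 4 semitones; a diminished fourth spans 4.
They are enharmonically equivalent.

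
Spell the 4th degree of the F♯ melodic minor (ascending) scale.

B

The F# melodic minor (ascending) scale runs F# G# A B C# D# E#.
Degree 4 is B.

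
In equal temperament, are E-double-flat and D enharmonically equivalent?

Ebb is pitch class 2; D is pitch class 2.
All spellings map to pitch class 2, so they are enharmonically equivalent.

Yes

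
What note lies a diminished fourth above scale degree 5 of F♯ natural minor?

Scale degree 5 of F# natural minor is C#.
A diminished fourth (4 semitones) above C# lands on the letter F, giving F.

F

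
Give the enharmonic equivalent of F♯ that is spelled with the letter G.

Gb

F# is pitch class 6. The letter G alone is pitch class 7.
To reach pitch class 6 from G requires an offset of -1 semitone, i.e. flat: Gb.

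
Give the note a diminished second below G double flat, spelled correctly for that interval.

G down a major second is F, so the target letter is F.
From Gbb, a diminished second is 0 semitones down: F.

F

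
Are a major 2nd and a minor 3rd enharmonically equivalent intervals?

A major second spans 2 semitones; a minor third spans 3.
The spans differ, so they are not enharmonic equivalents.

No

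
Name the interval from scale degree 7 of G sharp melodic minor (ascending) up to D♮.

Scale degree 7 of G# melodic minor (ascending) is F##.
F## up to D: letters F→D make it a sixth; 7 semitones makes it diminished.

diminished sixth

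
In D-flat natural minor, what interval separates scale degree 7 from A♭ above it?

major sixth

Scale degree 7 of Db natural minor is Cb.
Cb up to Ab: letters C→A make it a sixth; 9 semitones makes it major.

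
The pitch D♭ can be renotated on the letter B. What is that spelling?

B##

Plain B sits 2 semitones below Db, so on the letter B the same pitch needs a double sharp: B##.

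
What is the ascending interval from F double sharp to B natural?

The letter names run F→B, a span of 3 letter steps, so the interval is some kind of fourth.
F## to B is 4 semitones. A perfect fourth is 5, so 4 makes it diminished.

diminished fourth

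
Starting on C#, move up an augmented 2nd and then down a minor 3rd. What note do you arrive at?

B##

An augmented second up from C# is D## (letter D, 3 semitones up).
A minor third down from D## is B## (letter B, 3 semitones down).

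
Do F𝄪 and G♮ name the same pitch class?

F## = pitch class 7 and G = pitch class 7 — the same pitch class, so they are enharmonic equivalents.

Yes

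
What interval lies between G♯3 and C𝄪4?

augmented fourth

Counting letters G–A–B–C gives a fourth.
G#→C## = 6 semitones, 1 wider than the perfect fourth (5), so augmented.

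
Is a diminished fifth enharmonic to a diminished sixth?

A diminished fifth spans 6 semitones; a diminished sixth spans 7.
The spans differ, so they are not enharmonic equivalents.

No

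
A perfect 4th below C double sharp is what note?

A fourth below C lands on the letter G.
A perfect fourth spans 5 semitones, so C## moves to pitch class 9. On the letter G that is G##.

G##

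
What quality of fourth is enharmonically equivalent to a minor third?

doubly diminished

A minor third spans 3 semitones.
A fourth spanning 3 semitones is doubly diminished (the perfect fourth is 5).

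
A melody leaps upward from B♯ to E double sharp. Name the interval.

The letter names run B→E, a span of 3 letter steps, so the interval is some kind of fourth.
B# to E## is 6 semitones. A perfect fourth is 5, so 6 makes it augmented.

augmented fourth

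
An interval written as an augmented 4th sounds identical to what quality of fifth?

diminished

An augmented fourth spans 6 semitones.
A fifth spanning 6 semitones is diminished (the perfect fifth is 7).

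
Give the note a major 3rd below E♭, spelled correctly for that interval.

E down a major third is C, so the target letter is C.
From Eb, a major third is 4 semitones down: Cb.

Cb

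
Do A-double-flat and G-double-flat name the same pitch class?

No

Two spellings are enharmonically equivalent only if they share a pitch class.
Here Abb → 7, Gbb → 5; 5 ≠ 7, so they are not.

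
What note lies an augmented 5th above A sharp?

A fifth above A lands on the letter E.
An augmented fifth spans 8 semitones, so A# moves to pitch class 6. On the letter E that is E##.

E##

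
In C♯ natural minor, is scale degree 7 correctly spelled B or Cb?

Each scale degree takes a distinct letter name. Degree 7 of a scale on C must use the letter B.
B and Cb are enharmonically the same pitch, but only B uses the letter B, so it is the correct spelling here.

B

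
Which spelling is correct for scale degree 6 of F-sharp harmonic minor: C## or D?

D

Each scale degree takes a distinct letter name. Degree 6 of a scale on F must use the letter D.
D and C## are enharmonically the same pitch, but only D uses the letter D, so it is the correct spelling here.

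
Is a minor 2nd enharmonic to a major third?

A minor second spans 1 semitone; a major third spans 4.
The spans differ, so they are not enharmonic equivalents.

No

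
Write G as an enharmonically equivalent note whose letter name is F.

F##

Plain F sits 2 semitones below G, so on the letter F the same pitch needs a double sharp: F##.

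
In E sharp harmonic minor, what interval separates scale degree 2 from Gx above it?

Scale degree 2 of E# harmonic minor is F##.
F## up to G##: letters F→G make it a second; 2 semitones makes it major.

major second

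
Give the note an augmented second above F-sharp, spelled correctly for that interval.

F up a major second is G, so the target letter is G.
From F#, an augmented second is 3 semitones up: G##.

G##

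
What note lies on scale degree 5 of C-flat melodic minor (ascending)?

Gb

The Cb melodic minor (ascending) scale runs Cb Db Ebb Fb Gb Ab Bb.
Degree 5 is Gb.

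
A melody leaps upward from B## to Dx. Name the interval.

Counting letters B–C–D gives a third.
B##→D## = 3 semitones, 1 narrower than the major third (4), so minor.

minor third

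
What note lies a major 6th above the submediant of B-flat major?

The submediant of Bb major is G.
A major sixth (9 semitones) above G lands on the letter E, giving E.

E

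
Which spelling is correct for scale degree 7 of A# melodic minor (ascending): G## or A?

Each scale degree takes a distinct letter name. Degree 7 of a scale on A must use the letter G.
G## and A are enharmonically the same pitch, but only G## uses the letter G, so it is the correct spelling here.

G##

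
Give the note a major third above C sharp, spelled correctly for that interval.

A third above C lands on the letter E.
A major third spans 4 semitones, so C# moves to pitch class 5. On the letter E that is E#.

E#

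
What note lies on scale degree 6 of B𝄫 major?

Gb

Degree 6 takes the letter 5 steps above B, which is G.
In major, degree 6 sits 9 semitones above the tonic. Bbb + 9 semitones is pitch class 6, spelled on G as Gb.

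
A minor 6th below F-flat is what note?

F down a major sixth is Ab, so the target letter is A.
From Fb, a minor sixth is 8 semitones down: Ab.

Ab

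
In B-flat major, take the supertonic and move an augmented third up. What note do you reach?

E#

The supertonic of Bb major is C.
An augmented third (5 semitones) above C lands on the letter E, giving E#.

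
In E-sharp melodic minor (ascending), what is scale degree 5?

The E# melodic minor (ascending) scale runs E# F## G# A# B# C## D##.
Degree 5 is B#.

B#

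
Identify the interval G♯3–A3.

Counting letters G–A gives a second.
G#→A = 1 semitone, 1 narrower than the major second (2), so minor.

minor second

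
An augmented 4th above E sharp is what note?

A##

E up a perfect fourth is A, so the target letter is A.
From E#, an augmented fourth is 6 semitones up: A##.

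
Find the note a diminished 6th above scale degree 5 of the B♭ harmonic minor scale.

Scale degree 5 of Bb harmonic minor is F.
A diminished sixth (7 semitones) above F lands on the letter D, giving Dbb.

Dbb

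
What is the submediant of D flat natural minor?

Bbb

Degree 6 takes the letter 5 steps above D, which is B.
In natural minor, degree 6 sits 8 semitones above the tonic. Db + 8 semitones is pitch class 9, spelled on B as Bbb.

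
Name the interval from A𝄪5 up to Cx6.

minor third

The letter names run A→C, a span of 2 letter steps, so the interval is some kind of third.
A## to C## is 3 semitones. A major third is 4, so 3 makes it minor.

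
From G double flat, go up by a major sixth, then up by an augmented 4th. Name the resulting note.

A major sixth up from Gbb is Ebb (letter E, 9 semitones up).
An augmented fourth up from Ebb is Ab (letter A, 6 semitones up).

Ab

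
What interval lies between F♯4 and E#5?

major seventh

Counting letters F–G–A–B–C–D–E gives a seventh.
F#→E# = 11 semitones, exactly the major seventh.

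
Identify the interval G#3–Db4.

The letter names run G→D, a span of 4 letter steps, so the interval is some kind of fifth.
G# to Db is 5 semitones. A perfect fifth is 7, so 5 makes it doubly diminished.

doubly diminished fifth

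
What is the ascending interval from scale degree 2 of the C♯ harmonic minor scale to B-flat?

Scale degree 2 of C# harmonic minor is D#.
D# up to Bb: letters D→B make it a sixth; 7 semitones makes it diminished.

diminished sixth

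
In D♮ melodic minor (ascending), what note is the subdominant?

Degree 4 takes the letter 3 steps above D, which is G.
In melodic minor (ascending), degree 4 sits 5 semitones above the tonic. D + 5 semitones is pitch class 7, spelled on G as G.

G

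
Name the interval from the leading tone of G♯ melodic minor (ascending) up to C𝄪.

perfect fifth

The leading tone of G# melodic minor (ascending) is F##.
F## up to C##: letters F→C make it a fifth; 7 semitones makes it perfect.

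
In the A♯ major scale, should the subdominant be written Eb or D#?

Each scale degree takes a distinct letter name. Degree 4 of a scale on A must use the letter D.
D# and Eb are enharmonically the same pitch, but only D# uses the letter D, so it is the correct spelling here.

D#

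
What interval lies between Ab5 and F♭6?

minor sixth

Counting letters A–B–C–D–E–F gives a sixth.
Ab→Fb = 8 semitones, 1 narrower than the major sixth (9), so minor.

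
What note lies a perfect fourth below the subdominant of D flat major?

Db

The subdominant of Db major is Gb.
A perfect fourth (5 semitones) below Gb lands on the letter D, giving Db.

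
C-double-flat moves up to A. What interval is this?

Counting letters C–D–E–F–G–A gives a sixth.
Cbb→A = 11 semitones, 2 wider than the major sixth (9), so doubly augmented.

doubly augmented sixth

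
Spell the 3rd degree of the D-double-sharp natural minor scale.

F##

The D## natural minor scale runs D## E## F## G## A## B# C##.
Degree 3 is F##.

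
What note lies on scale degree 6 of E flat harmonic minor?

Cb

The Eb harmonic minor scale runs Eb F Gb Ab Bb Cb D.
Degree 6 is Cb.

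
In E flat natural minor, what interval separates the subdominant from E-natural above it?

The subdominant of Eb natural minor is Ab.
Ab up to E: letters A→E make it a fifth; 8 semitones makes it augmented.

augmented fifth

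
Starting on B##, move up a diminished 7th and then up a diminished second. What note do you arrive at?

A diminished seventh up from B## is A# (letter A, 9 semitones up).
A diminished second up from A# is Bb (letter B, 0 semitones up).

Bb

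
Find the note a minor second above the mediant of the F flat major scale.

Bbb

The mediant of Fb major is Ab.
A minor second (1 semitone) above Ab lands on the letter B, giving Bbb.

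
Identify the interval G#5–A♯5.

Counting letters G–A gives a second.
G#→A# = 2 semitones, exactly the major second.

major second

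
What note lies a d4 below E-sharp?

B##

E down a perfect fourth is B, so the target letter is B.
From E#, a diminished fourth is 4 semitones down: B##.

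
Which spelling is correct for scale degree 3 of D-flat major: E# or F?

Each scale degree takes a distinct letter name. Degree 3 of a scale on D must use the letter F.
F and E# are enharmonically the same pitch, but only F uses the letter F, so it is the correct spelling here.

F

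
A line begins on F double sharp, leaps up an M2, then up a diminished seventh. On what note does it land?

F#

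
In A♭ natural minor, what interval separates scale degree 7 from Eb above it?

Scale degree 7 of Ab natural minor is Gb.
Gb up to Eb: letters G→E make it a sixth; 9 semitones makes it major.

major sixth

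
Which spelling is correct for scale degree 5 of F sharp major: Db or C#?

C#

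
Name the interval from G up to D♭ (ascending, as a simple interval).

diminished fifth

Counting letters G–A–B–C–D gives a fifth.
G→Db = 6 semitones, 1 narrower than the perfect fifth (7), so diminished.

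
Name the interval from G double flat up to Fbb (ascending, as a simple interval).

The letter names run G→F, a span of 6 letter steps, so the interval is some kind of seventh.
Gbb to Fbb is 10 semitones. A major seventh is 11, so 10 makes it minor.

minor seventh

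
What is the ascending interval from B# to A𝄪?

major seventh

Counting letters B–C–D–E–F–G–A gives a seventh.
B#→A## = 11 semitones, exactly the major seventh.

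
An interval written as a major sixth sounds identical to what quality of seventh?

A major sixth spans 9 semitones.
A seventh spanning 9 semitones is diminished (the major seventh is 11).

diminished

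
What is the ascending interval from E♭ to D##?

doubly augmented seventh

Counting letters E–F–G–A–B–C–D gives a seventh.
Eb→D## = 13 semitones, 2 wider than the major seventh (11), so doubly augmented.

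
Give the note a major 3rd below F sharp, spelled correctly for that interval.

A third below F lands on the letter D.
A major third spans 4 semitones, so F# moves to pitch class 2. On the letter D that is D.

D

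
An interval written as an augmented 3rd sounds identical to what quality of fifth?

An augmented third spans 5 semitones.
A fifth spanning 5 semitones is doubly diminished (the perfect fifth is 7).

doubly diminished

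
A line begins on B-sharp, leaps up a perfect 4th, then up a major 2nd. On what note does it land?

F##

A perfect fourth up from B# is E# (letter E, 5 semitones up).
A major second up from E# is F## (letter F, 2 semitones up).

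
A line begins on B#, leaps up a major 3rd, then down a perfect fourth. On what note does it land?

A##

A major third up from B# is D## (letter D, 4 semitones up).
A perfect fourth down from D## is A## (letter A, 5 semitones down).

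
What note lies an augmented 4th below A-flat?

Ebb

A down a perfect fourth is E, so the target letter is E.
From Ab, an augmented fourth is 6 semitones down: Ebb.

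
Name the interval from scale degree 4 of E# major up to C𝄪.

Scale degree 4 of E# major is A#.
A# up to C##: letters A→C make it a third; 4 semitones makes it major.

major third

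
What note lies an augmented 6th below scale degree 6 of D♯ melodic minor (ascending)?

Scale degree 6 of D# melodic minor (ascending) is B#.
An augmented sixth (10 semitones) below B# lands on the letter D, giving D.

D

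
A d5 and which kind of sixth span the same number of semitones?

doubly diminished

A diminished fifth spans 6 semitones.
A sixth spanning 6 semitones is doubly diminished (the major sixth is 9).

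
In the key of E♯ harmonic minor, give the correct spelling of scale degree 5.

Degree 5 takes the letter 4 steps above E, which is B.
In harmonic minor, degree 5 sits 7 semitones above the tonic. E# + 7 semitones is pitch class 0, spelled on B as B#.

B#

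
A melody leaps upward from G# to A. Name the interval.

minor second

Counting letters G–A gives a second.
G#→A = 1 semitone, 1 narrower than the major second (2), so minor.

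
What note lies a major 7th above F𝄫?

Ebb

F up a major seventh is E, so the target letter is E.
From Fbb, a major seventh is 11 semitones up: Ebb.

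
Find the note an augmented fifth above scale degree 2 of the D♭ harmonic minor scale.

Scale degree 2 of Db harmonic minor is Eb.
An augmented fifth (8 semitones) above Eb lands on the letter B, giving B.

B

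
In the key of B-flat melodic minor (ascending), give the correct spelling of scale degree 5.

Degree 5 takes the letter 4 steps above B, which is F.
In melodic minor (ascending), degree 5 sits 7 semitones above the tonic. Bb + 7 semitones is pitch class 5, spelled on F as F.

F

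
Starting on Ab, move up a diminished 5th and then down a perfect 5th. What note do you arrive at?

Abb

A diminished fifth up from Ab is Ebb (letter E, 6 semitones up).
A perfect fifth down from Ebb is Abb (letter A, 7 semitones down).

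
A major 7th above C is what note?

B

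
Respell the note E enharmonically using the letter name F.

Plain F sits 1 semitone above E, so on the letter F the same pitch needs a flat: Fb.

Fb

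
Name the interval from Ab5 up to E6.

The letter names run A→E, a span of 4 letter steps, so the interval is some kind of fifth.
Ab to E is 8 semitones. A perfect fifth is 7, so 8 makes it augmented.

augmented fifth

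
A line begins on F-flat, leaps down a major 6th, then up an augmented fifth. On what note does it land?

A major sixth down from Fb is Abb (letter A, 9 semitones down).
An augmented fifth up from Abb is Eb (letter E, 8 semitones up).

Eb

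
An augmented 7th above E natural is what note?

D##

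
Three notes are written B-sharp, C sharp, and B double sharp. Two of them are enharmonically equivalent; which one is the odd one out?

B#

In 12-tone equal temperament, enharmonic equivalents share a pitch class. B# is pitch class 0; C# is pitch class 1; B## is pitch class 1.
C# and B## share pitch class 1, while B# is pitch class 0.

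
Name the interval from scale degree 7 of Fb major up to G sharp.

Scale degree 7 of Fb major is Eb.
Eb up to G#: letters E→G make it a third; 5 semitones makes it augmented.

augmented third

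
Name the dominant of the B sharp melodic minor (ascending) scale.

Degree 5 takes the letter 4 steps above B, which is F.
In melodic minor (ascending), degree 5 sits 7 semitones above the tonic. B# + 7 semitones is pitch class 7, spelled on F as F##.

F##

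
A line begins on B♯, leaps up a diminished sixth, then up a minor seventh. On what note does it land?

A diminished sixth up from B# is G (letter G, 7 semitones up).
A minor seventh up from G is F (letter F, 10 semitones up).

F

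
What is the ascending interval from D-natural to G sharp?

Counting letters D–E–F–G gives a fourth.
D→G# = 6 semitones, 1 wider than the perfect fourth (5), so augmented.

augmented fourth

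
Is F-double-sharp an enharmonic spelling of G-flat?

F## is pitch class 7; Gb is pitch class 6.
The pitch classes differ (7 vs. 6), so they are not enharmonic equivalents.

No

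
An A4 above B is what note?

A fourth above B lands on the letter E.
An augmented fourth spans 6 semitones, so B moves to pitch class 5. On the letter E that is E#.

E#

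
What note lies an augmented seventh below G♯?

A seventh below G lands on the letter A.
An augmented seventh spans 12 semitones, so G# moves to pitch class 8. On the letter A that is Ab.

Ab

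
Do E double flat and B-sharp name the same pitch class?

No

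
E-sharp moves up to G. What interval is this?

diminished third

Counting letters E–F–G gives a third.
E#→G = 2 semitones, 2 narrower than the major third (4), so diminished.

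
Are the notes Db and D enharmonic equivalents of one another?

Two spellings are enharmonically equivalent only if they share a pitch class.
Here Db → 1, D → 2; 1 ≠ 2, so they are not.

No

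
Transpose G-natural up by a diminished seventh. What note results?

A seventh above G lands on the letter F.
A diminished seventh spans 9 semitones, so G moves to pitch class 4. On the letter F that is Fb.

Fb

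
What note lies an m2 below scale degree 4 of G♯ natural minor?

Scale degree 4 of G# natural minor is C#.
A minor second (1 semitone) below C# lands on the letter B, giving B#.

B#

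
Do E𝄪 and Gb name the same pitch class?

Yes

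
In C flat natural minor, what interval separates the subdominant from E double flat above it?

The subdominant of Cb natural minor is Fb.
Fb up to Ebb: letters F→E make it a seventh; 10 semitones makes it minor.

minor seventh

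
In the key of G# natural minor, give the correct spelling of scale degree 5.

Degree 5 takes the letter 4 steps above G, which is D.
In natural minor, degree 5 sits 7 semitones above the tonic. G# + 7 semitones is pitch class 3, spelled on D as D#.

D#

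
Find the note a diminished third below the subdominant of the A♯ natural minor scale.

B##

The subdominant of A# natural minor is D#.
A diminished third (2 semitones) below D# lands on the letter B, giving B##.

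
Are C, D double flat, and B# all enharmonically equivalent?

Yes

C is pitch class 0; Dbb is pitch class 0; B# is pitch class 0.
All spellings map to pitch class 0, so they are enharmonically equivalent.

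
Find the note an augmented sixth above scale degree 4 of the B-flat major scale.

Scale degree 4 of Bb major is Eb.
An augmented sixth (10 semitones) above Eb lands on the letter C, giving C#.

C#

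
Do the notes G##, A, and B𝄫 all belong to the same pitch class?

G## = pitch class 9 and A = pitch class 9 and Bbb = pitch class 9 — the same pitch class, so they are enharmonic equivalents.

Yes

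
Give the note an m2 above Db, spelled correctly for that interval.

Ebb

A second above D lands on the letter E.
A minor second spans 1 semitone, so Db moves to pitch class 2. On the letter E that is Ebb.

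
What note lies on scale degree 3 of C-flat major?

The Cb major scale runs Cb Db Eb Fb Gb Ab Bb.
Degree 3 is Eb.

Eb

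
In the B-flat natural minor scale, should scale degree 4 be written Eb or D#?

Each scale degree takes a distinct letter name. Degree 4 of a scale on B must use the letter E.
Eb and D# are enharmonically the same pitch, but only Eb uses the letter E, so it is the correct spelling here.

Eb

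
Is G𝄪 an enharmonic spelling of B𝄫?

G## = pitch class 9 and Bbb = pitch class 9 — the same pitch class, so they are enharmonic equivalents.

Yes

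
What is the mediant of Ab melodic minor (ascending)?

Cb

Degree 3 takes the letter 2 steps above A, which is C.
In melodic minor (ascending), degree 3 sits 3 semitones above the tonic. Ab + 3 semitones is pitch class 11, spelled on C as Cb.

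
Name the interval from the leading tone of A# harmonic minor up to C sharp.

diminished fourth

The leading tone of A# harmonic minor is G##.
G## up to C#: letters G→C make it a fourth; 4 semitones makes it diminished.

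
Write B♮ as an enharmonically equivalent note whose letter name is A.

B is pitch class 11. The letter A alone is pitch class 9.
To reach pitch class 11 from A requires an offset of +2 semitones, i.e. double sharp: A##.

A##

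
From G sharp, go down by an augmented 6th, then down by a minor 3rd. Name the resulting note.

G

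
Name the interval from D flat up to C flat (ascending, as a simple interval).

The letter names run D→C, a span of 6 letter steps, so the interval is some kind of seventh.
Db to Cb is 10 semitones. A major seventh is 11, so 10 makes it minor.

minor seventh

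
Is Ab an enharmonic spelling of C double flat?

No

Ab is pitch class 8; Cbb is pitch class 10.
The pitch classes differ (8 vs. 10), so they are not enharmonic equivalents.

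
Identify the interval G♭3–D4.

The letter names run G→D, a span of 4 letter steps, so the interval is some kind of fifth.
Gb to D is 8 semitones. A perfect fifth is 7, so 8 makes it augmented.

augmented fifth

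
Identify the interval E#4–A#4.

perfect fourth

Counting letters E–F–G–A gives a fourth.
E#→A# = 5 semitones, exactly the perfect fourth.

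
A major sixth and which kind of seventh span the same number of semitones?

diminished

A major sixth spans 9 semitones.
A seventh spanning 9 semitones is diminished (the major seventh is 11).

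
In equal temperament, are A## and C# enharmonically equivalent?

No

Two spellings are enharmonically equivalent only if they share a pitch class.
Here A## → 11, C# → 1; 1 ≠ 11, so they are not.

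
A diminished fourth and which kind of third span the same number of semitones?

major

A diminished fourth spans 4 semitones.
A third spanning 4 semitones is major (the major third is 4).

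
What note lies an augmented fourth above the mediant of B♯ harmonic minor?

G##

The mediant of B# harmonic minor is D#.
An augmented fourth (6 semitones) above D# lands on the letter G, giving G##.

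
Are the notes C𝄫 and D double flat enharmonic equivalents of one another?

No

Two spellings are enharmonically equivalent only if they share a pitch class.
Here Cbb → 10, Dbb → 0; 0 ≠ 10, so they are not.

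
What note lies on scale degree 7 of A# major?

G##

Degree 7 takes the letter 6 steps above A, which is G.
In major, degree 7 sits 11 semitones above the tonic. A# + 11 semitones is pitch class 9, spelled on G as G##.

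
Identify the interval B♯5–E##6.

The letter names run B→E, a span of 3 letter steps, so the interval is some kind of fourth.
B# to E## is 6 semitones. A perfect fourth is 5, so 6 makes it augmented.

augmented fourth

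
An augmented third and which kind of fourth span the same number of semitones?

An augmented third spans 5 semitones.
A fourth spanning 5 semitones is perfect (the perfect fourth is 5).

perfect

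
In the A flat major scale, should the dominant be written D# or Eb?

Each scale degree takes a distinct letter name. Degree 5 of a scale on A must use the letter E.
Eb and D# are enharmonically the same pitch, but only Eb uses the letter E, so it is the correct spelling here.

Eb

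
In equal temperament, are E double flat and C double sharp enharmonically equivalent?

Yes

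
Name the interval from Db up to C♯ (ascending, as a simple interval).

augmented seventh

Counting letters D–E–F–G–A–B–C gives a seventh.
Db→C# = 12 semitones, 1 wider than the major seventh (11), so augmented.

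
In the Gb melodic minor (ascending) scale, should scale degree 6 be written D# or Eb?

Each scale degree takes a distinct letter name. Degree 6 of a scale on G must use the letter E.
Eb and D# are enharmonically the same pitch, but only Eb uses the letter E, so it is the correct spelling here.

Eb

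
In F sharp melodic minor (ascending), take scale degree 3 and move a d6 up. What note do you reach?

Scale degree 3 of F# melodic minor (ascending) is A.
A diminished sixth (7 semitones) above A lands on the letter F, giving Fb.

Fb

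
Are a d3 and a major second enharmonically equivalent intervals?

Yes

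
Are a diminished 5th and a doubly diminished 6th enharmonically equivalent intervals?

A diminished fifth spans 6 semitones; a doubly diminished sixth spans 6.
They are enharmonically equivalent.

Yes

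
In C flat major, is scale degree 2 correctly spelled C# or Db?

Each scale degree takes a distinct letter name. Degree 2 of a scale on C must use the letter D.
Db and C# are enharmonically the same pitch, but only Db uses the letter D, so it is the correct spelling here.

Db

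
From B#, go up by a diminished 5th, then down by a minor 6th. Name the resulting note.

A#

A diminished fifth up from B# is F# (letter F, 6 semitones up).
A minor sixth down from F# is A# (letter A, 8 semitones down).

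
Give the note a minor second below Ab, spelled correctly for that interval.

G

A down a major second is G, so the target letter is G.
From Ab, a minor second is 1 semitone down: G.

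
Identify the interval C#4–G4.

The letter names run C→G, a span of 4 letter steps, so the interval is some kind of fifth.
C# to G is 6 semitones. A perfect fifth is 7, so 6 makes it diminished.

diminished fifth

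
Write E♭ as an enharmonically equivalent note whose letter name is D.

Plain D sits 1 semitone below Eb, so on the letter D the same pitch needs a sharp: D#.

D#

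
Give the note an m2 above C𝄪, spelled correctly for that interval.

D#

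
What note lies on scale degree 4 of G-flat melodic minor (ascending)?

Degree 4 takes the letter 3 steps above G, which is C.
In melodic minor (ascending), degree 4 sits 5 semitones above the tonic. Gb + 5 semitones is pitch class 11, spelled on C as Cb.

Cb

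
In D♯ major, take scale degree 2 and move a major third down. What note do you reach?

Scale degree 2 of D# major is E#.
A major third (4 semitones) below E# lands on the letter C, giving C#.

C#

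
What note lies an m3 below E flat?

A third below E lands on the letter C.
A minor third spans 3 semitones, so Eb moves to pitch class 0. On the letter C that is C.

C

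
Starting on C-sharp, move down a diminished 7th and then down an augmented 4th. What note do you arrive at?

A diminished seventh down from C# is D## (letter D, 9 semitones down).
An augmented fourth down from D## is A# (letter A, 6 semitones down).

A#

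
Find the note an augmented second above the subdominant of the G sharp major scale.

The subdominant of G# major is C#.
An augmented second (3 semitones) above C# lands on the letter D, giving D##.

D##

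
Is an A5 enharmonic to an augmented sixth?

An augmented fifth spans 8 semitones; an augmented sixth spans 10.
The spans differ, so they are not enharmonic equivalents.

No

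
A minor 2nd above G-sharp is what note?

A

A second above G lands on the letter A.
A minor second spans 1 semitone, so G# moves to pitch class 9. On the letter A that is A.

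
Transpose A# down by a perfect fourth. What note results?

A down a perfect fourth is E, so the target letter is E.
From A#, a perfect fourth is 5 semitones down: E#.

E#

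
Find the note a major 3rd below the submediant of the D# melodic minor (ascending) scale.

G#

The submediant of D# melodic minor (ascending) is B#.
A major third (4 semitones) below B# lands on the letter G, giving G#.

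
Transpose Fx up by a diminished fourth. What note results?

B

A fourth above F lands on the letter B.
A diminished fourth spans 4 semitones, so F## moves to pitch class 11. On the letter B that is B.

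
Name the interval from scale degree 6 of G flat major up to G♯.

Scale degree 6 of Gb major is Eb.
Eb up to G#: letters E→G make it a third; 5 semitones makes it augmented.

augmented third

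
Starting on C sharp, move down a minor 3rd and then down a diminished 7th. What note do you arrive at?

A minor third down from C# is A# (letter A, 3 semitones down).
A diminished seventh down from A# is B## (letter B, 9 semitones down).

B##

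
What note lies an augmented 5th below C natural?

A fifth below C lands on the letter F.
An augmented fifth spans 8 semitones, so C moves to pitch class 4. On the letter F that is Fb.

Fb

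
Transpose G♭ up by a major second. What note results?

Ab

A second above G lands on the letter A.
A major second spans 2 semitones, so Gb moves to pitch class 8. On the letter A that is Ab.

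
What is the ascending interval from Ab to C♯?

Counting letters A–B–C gives a third.
Ab→C# = 5 semitones, 1 wider than the major third (4), so augmented.

augmented third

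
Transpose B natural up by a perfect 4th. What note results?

A fourth above B lands on the letter E.
A perfect fourth spans 5 semitones, so B moves to pitch class 4. On the letter E that is E.

E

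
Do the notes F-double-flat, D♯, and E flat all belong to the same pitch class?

Fbb is pitch class 3; D# is pitch class 3; Eb is pitch class 3.
All spellings map to pitch class 3, so they are enharmonically equivalent.

Yes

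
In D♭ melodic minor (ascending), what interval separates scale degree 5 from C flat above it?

minor third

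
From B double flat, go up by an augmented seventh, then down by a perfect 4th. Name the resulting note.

E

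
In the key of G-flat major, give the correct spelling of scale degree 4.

Cb

The Gb major scale runs Gb Ab Bb Cb Db Eb F.
Degree 4 is Cb.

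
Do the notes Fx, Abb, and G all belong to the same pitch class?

F## = pitch class 7 and Abb = pitch class 7 and G = pitch class 7 — the same pitch class, so they are enharmonic equivalents.

Yes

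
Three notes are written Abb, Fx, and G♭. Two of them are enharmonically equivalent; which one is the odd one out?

Gb

In 12-tone equal temperament, enharmonic equivalents share a pitch class. Abb is pitch class 7; F## is pitch class 7; Gb is pitch class 6.
Abb and F## share pitch class 7, while Gb is pitch class 6.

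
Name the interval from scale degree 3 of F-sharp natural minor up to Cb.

Scale degree 3 of F# natural minor is A.
A up to Cb: letters A→C make it a third; 2 semitones makes it diminished.

diminished third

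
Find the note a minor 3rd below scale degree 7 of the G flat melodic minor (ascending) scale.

D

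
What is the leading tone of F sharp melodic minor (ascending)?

E#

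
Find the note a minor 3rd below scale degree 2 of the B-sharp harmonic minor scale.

A##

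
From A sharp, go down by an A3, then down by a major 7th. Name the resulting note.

Gb

An augmented third down from A# is F (letter F, 5 semitones down).
A major seventh down from F is Gb (letter G, 11 semitones down).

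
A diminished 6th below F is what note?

A#

F down a major sixth is Ab, so the target letter is A.
From F, a diminished sixth is 7 semitones down: A#.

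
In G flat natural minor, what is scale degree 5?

Degree 5 takes the letter 4 steps above G, which is D.
In natural minor, degree 5 sits 7 semitones above the tonic. Gb + 7 semitones is pitch class 1, spelled on D as Db.

Db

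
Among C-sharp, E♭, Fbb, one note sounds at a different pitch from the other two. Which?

C#

In 12-tone equal temperament, enharmonic equivalents share a pitch class. C# is pitch class 1; Eb is pitch class 3; Fbb is pitch class 3.
Eb and Fbb share pitch class 3, while C# is pitch class 1.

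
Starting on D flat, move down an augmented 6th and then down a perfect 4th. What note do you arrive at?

An augmented sixth down from Db is Fbb (letter F, 10 semitones down).
A perfect fourth down from Fbb is Cbb (letter C, 5 semitones down).

Cbb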